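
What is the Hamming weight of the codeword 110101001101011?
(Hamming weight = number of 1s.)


Counting 1s in 110101001101011

9


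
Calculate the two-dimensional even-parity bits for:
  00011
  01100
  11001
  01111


Row parities: 0010
Column parities: 11001

Row P: 0010, Col P: 11001, Corner: 1


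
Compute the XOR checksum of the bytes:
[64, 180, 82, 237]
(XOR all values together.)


XOR chain: 64 ^ 180 ^ 82 ^ 237 = 75

75


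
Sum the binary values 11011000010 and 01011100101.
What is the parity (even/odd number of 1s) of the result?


11011000010 = 1730
01011100101 = 741
Sum = 2471 = 100110100111
1s count = 7

odd parity (7 ones in 100110100111)


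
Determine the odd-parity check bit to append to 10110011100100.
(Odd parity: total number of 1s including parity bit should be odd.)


Number of 1s in data: 7
Parity bit: 0

0


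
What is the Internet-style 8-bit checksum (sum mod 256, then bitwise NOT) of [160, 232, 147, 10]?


Sum = 549 mod 256 = 37
Complement = 218

218


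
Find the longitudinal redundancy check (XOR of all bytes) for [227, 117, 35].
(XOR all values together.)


XOR chain: 227 ^ 117 ^ 35 = 181

181


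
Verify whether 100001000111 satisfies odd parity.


Number of 1s: 5

Yes, parity is correct (5 ones)


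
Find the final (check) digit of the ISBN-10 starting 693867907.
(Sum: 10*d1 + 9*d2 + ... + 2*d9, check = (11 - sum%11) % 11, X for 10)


Weighted sum: 342
342 mod 11 = 1

Check digit: X


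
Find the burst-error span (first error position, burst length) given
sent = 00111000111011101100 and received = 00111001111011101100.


XOR: 00000001000000000000

Burst at position 7, length 1


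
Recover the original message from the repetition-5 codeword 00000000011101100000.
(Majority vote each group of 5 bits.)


Groups: 00000, 00001, 11011, 00000
Majority votes: 0010

0010


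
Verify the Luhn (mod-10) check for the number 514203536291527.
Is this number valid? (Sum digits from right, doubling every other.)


Luhn sum = 69
69 mod 10 = 9

Invalid (Luhn sum mod 10 = 9)


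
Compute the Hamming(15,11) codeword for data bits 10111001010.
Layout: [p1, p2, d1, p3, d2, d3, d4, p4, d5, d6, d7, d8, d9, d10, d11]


Parity bits: p1=1, p2=0, p3=0, p4=1

101001111001010


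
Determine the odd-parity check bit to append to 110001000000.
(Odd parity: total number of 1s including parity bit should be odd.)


Number of 1s in data: 3
Parity bit: 0

0


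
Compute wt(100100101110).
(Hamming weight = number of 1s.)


Counting 1s in 100100101110

6


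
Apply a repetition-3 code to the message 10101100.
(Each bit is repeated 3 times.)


Each bit -> 3 copies

111000111000111111000000


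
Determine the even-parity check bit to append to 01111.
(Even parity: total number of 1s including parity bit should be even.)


Number of 1s in data: 4
Parity bit: 0

0


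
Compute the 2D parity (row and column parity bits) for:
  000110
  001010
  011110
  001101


Row parities: 0001
Column parities: 011111

Row P: 0001, Col P: 011111, Corner: 1


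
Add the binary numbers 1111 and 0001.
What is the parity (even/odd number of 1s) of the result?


1111 = 15
0001 = 1
Sum = 16 = 10000
1s count = 1

odd parity (1 ones in 10000)


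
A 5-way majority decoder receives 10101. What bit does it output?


Ones: 3 out of 5
Threshold: 3

1 (3/5 voted 1)


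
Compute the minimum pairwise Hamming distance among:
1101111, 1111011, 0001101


Comparing all pairs, minimum distance: 2
Can detect 1 errors, correct 0 errors

2


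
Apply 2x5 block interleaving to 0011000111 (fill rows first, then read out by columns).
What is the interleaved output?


Matrix:
  00110
  00111
Read columns: 0000111101

0000111101


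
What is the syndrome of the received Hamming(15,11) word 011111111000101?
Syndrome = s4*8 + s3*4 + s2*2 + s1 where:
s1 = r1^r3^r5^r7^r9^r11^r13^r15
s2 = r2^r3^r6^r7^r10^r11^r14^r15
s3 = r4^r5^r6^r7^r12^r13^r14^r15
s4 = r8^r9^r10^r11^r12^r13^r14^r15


s1=0, s2=1, s3=0, s4=0

Syndrome = 2 (error at position 2)


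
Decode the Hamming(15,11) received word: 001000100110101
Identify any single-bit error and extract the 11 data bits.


Syndrome = 7: error at position 7

Data: 10000110101 (corrected bit 7)


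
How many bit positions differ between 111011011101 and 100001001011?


XOR: 011010010110
Count of 1s: 6

6


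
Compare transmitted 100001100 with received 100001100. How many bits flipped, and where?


XOR: 000000000

0 errors (received matches sent)


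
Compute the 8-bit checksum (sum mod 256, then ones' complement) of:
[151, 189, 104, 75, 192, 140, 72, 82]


Sum = 1005 mod 256 = 237
Complement = 18

18


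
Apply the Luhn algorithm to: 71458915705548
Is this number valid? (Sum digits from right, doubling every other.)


Luhn sum = 69
69 mod 10 = 9

Invalid (Luhn sum mod 10 = 9)


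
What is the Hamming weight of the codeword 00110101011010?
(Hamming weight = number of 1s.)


Counting 1s in 00110101011010

7


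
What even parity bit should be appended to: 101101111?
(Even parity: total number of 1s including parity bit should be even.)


Number of 1s in data: 7
Parity bit: 1

1


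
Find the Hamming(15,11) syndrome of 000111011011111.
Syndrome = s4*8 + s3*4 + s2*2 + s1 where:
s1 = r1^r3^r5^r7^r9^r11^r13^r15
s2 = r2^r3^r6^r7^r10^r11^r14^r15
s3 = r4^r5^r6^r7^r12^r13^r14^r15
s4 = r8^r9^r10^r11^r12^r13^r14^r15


s1=1, s2=0, s3=1, s4=1

Syndrome = 13 (error at position 13)


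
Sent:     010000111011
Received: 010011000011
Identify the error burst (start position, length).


XOR: 000011111000

Burst at position 4, length 5


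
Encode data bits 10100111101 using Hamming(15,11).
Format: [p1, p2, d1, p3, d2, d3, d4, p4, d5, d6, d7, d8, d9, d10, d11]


Parity bits: p1=0, p2=1, p3=0, p4=1

011001010111101


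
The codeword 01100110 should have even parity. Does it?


Number of 1s: 4

Yes, parity is correct (4 ones)


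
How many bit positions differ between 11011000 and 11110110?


XOR: 00101110
Count of 1s: 4

4


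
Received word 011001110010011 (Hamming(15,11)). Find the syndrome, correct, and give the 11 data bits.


Syndrome = 2: error at position 2

Data: 10110010011 (corrected bit 2)


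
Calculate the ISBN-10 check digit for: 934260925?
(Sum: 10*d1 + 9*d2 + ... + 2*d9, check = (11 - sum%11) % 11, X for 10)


Weighted sum: 251
251 mod 11 = 9

Check digit: 2


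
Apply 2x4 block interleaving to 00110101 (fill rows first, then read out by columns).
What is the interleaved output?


Matrix:
  0011
  0101
Read columns: 00011011

00011011


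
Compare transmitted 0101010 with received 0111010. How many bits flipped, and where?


XOR: 0010000

1 error(s) at position(s): 2


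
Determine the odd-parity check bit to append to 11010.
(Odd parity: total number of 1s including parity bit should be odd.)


Number of 1s in data: 3
Parity bit: 0

0


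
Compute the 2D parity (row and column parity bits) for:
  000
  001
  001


Row parities: 011
Column parities: 000

Row P: 011, Col P: 000, Corner: 0


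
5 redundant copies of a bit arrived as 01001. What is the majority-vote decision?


Ones: 2 out of 5
Threshold: 3

0 (2/5 voted 1)


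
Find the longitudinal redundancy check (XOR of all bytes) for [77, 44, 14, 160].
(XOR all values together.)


XOR chain: 77 ^ 44 ^ 14 ^ 160 = 207

207


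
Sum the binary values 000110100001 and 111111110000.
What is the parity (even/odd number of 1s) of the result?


000110100001 = 417
111111110000 = 4080
Sum = 4497 = 1000110010001
1s count = 5

odd parity (5 ones in 1000110010001)


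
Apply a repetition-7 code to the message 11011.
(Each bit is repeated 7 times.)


Each bit -> 7 copies

11111111111111000000011111111111111


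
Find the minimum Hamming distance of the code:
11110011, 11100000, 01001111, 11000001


Comparing all pairs, minimum distance: 2
Can detect 1 errors, correct 0 errors

2


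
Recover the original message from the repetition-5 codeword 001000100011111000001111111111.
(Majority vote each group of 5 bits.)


Groups: 00100, 01000, 11111, 00000, 11111, 11111
Majority votes: 001011

001011


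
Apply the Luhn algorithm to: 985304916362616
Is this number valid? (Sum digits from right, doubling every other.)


Luhn sum = 82
82 mod 10 = 2

Invalid (Luhn sum mod 10 = 2)


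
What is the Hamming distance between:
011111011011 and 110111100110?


XOR: 101000111101
Count of 1s: 7

7


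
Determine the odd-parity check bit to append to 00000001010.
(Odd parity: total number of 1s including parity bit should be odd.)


Number of 1s in data: 2
Parity bit: 1

1


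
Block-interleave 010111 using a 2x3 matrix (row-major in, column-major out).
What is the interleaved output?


Matrix:
  010
  111
Read columns: 011101

011101


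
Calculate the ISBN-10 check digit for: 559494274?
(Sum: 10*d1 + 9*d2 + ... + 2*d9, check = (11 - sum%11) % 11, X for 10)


Weighted sum: 306
306 mod 11 = 9

Check digit: 2


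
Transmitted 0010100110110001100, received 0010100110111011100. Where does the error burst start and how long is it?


XOR: 0000000000001010000

Burst at position 12, length 3


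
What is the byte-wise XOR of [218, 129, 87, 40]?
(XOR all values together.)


XOR chain: 218 ^ 129 ^ 87 ^ 40 = 36

36


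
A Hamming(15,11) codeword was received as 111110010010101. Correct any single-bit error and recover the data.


Syndrome = 0: no error detected

Data: 11000010101 (no errors)


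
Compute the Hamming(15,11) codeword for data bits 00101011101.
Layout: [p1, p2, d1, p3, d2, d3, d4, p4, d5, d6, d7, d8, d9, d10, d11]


Parity bits: p1=0, p2=1, p3=0, p4=1

010001011011101


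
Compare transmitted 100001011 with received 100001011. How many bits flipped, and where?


XOR: 000000000

0 errors (received matches sent)


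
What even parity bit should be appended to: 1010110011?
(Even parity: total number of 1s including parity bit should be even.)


Number of 1s in data: 6
Parity bit: 0

0


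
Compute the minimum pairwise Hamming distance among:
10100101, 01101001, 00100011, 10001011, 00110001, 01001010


Comparing all pairs, minimum distance: 2
Can detect 1 errors, correct 0 errors

2


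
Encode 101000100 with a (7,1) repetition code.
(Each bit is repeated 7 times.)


Each bit -> 7 copies

111111100000001111111000000000000000000000111111100000000000000


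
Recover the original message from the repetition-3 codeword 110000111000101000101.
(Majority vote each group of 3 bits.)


Groups: 110, 000, 111, 000, 101, 000, 101
Majority votes: 1010101

1010101


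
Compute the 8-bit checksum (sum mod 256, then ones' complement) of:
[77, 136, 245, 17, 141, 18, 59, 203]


Sum = 896 mod 256 = 128
Complement = 127

127


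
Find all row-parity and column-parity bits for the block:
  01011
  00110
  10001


Row parities: 100
Column parities: 11100

Row P: 100, Col P: 11100, Corner: 1


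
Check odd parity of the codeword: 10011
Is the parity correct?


Number of 1s: 3

Yes, parity is correct (3 ones)


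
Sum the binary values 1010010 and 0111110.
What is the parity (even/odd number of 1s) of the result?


1010010 = 82
0111110 = 62
Sum = 144 = 10010000
1s count = 2

even parity (2 ones in 10010000)


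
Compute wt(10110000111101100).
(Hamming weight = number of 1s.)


Counting 1s in 10110000111101100

9


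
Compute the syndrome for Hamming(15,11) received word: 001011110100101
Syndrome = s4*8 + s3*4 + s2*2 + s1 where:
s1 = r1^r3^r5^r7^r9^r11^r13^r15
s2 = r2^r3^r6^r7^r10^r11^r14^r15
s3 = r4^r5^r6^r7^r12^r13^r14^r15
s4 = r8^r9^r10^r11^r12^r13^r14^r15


s1=1, s2=1, s3=1, s4=0

Syndrome = 7 (error at position 7)


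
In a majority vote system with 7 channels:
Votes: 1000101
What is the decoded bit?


Ones: 3 out of 7
Threshold: 4

0 (3/7 voted 1)


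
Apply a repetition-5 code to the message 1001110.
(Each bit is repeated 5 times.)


Each bit -> 5 copies

11111000000000011111111111111100000


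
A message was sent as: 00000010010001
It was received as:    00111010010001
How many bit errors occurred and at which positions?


XOR: 00111000000000

3 error(s) at position(s): 2, 3, 4


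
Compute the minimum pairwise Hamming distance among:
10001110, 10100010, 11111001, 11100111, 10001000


Comparing all pairs, minimum distance: 2
Can detect 1 errors, correct 0 errors

2


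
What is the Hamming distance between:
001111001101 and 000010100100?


XOR: 001101101001
Count of 1s: 6

6


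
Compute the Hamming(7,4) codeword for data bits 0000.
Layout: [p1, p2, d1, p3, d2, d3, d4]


Parity bits: p1=0, p2=0, p3=0

0000000


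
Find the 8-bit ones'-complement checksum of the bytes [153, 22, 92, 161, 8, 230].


Sum = 666 mod 256 = 154
Complement = 101

101


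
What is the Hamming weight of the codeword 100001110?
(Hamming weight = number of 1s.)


Counting 1s in 100001110

4


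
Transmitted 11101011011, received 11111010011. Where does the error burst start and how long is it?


XOR: 00010001000

Burst at position 3, length 5


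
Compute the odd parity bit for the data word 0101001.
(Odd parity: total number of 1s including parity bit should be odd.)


Number of 1s in data: 3
Parity bit: 0

0


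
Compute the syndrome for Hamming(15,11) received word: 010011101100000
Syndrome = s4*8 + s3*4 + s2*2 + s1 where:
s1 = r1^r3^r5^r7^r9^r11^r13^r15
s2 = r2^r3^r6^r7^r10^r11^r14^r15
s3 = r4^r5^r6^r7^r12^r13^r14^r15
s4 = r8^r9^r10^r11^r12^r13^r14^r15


s1=1, s2=0, s3=1, s4=0

Syndrome = 5 (error at position 5)


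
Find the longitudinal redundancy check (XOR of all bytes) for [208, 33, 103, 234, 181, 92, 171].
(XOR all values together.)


XOR chain: 208 ^ 33 ^ 103 ^ 234 ^ 181 ^ 92 ^ 171 = 62

62


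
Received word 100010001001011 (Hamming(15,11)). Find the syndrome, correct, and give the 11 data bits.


Syndrome = 0: no error detected

Data: 01001001011 (no errors)


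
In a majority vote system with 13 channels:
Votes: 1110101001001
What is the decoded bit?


Ones: 7 out of 13
Threshold: 7

1 (7/13 voted 1)


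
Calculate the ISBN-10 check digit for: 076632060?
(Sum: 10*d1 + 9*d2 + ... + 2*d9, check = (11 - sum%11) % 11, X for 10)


Weighted sum: 199
199 mod 11 = 1

Check digit: X


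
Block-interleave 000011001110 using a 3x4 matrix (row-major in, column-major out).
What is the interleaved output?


Matrix:
  0000
  1100
  1110
Read columns: 011011001000

011011001000


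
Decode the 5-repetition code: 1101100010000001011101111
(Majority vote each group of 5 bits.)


Groups: 11011, 00010, 00000, 10111, 01111
Majority votes: 10011

10011


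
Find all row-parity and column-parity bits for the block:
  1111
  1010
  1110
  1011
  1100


Row parities: 00110
Column parities: 1100

Row P: 00110, Col P: 1100, Corner: 0


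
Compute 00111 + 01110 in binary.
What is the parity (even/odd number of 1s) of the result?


00111 = 7
01110 = 14
Sum = 21 = 10101
1s count = 3

odd parity (3 ones in 10101)


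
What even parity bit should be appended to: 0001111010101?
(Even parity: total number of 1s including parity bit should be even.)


Number of 1s in data: 7
Parity bit: 1

1


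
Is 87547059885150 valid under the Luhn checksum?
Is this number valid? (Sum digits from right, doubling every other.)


Luhn sum = 52
52 mod 10 = 2

Invalid (Luhn sum mod 10 = 2)


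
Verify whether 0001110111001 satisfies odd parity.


Number of 1s: 7

Yes, parity is correct (7 ones)


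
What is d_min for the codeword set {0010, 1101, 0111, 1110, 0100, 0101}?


Comparing all pairs, minimum distance: 1
Can detect 0 errors, correct 0 errors

1


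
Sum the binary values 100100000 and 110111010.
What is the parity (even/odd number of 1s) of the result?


100100000 = 288
110111010 = 442
Sum = 730 = 1011011010
1s count = 6

even parity (6 ones in 1011011010)


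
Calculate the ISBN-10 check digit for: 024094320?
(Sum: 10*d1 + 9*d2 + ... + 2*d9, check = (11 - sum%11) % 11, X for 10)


Weighted sum: 142
142 mod 11 = 10

Check digit: 1


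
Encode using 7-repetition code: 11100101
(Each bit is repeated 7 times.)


Each bit -> 7 copies

11111111111111111111100000000000000111111100000001111111


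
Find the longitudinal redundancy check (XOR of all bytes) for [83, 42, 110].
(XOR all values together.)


XOR chain: 83 ^ 42 ^ 110 = 23

23


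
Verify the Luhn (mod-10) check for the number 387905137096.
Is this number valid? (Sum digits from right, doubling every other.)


Luhn sum = 58
58 mod 10 = 8

Invalid (Luhn sum mod 10 = 8)


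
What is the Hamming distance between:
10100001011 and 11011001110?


XOR: 01111000101
Count of 1s: 6

6


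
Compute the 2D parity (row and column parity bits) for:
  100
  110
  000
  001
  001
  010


Row parities: 100111
Column parities: 000

Row P: 100111, Col P: 000, Corner: 0


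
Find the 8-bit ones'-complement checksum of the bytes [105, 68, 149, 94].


Sum = 416 mod 256 = 160
Complement = 95

95


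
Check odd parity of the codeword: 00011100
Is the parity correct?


Number of 1s: 3

Yes, parity is correct (3 ones)


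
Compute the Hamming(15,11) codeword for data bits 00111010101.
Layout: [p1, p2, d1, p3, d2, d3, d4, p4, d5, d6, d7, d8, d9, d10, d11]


Parity bits: p1=1, p2=0, p3=0, p4=0

100001101010101


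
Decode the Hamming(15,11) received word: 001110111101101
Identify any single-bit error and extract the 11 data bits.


Syndrome = 0: no error detected

Data: 11011101101 (no errors)


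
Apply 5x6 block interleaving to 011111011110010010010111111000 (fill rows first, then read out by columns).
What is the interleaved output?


Matrix:
  011111
  011110
  010010
  010111
  111000
Read columns: 000011111111001110101111010010

000011111111001110101111010010


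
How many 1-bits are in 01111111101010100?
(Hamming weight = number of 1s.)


Counting 1s in 01111111101010100

11


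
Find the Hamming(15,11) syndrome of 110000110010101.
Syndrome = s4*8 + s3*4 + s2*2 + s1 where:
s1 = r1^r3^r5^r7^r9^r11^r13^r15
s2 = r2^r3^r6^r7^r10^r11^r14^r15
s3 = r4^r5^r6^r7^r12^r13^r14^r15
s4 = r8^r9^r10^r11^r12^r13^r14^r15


s1=1, s2=0, s3=1, s4=0

Syndrome = 5 (error at position 5)


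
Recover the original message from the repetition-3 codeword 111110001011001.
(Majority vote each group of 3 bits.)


Groups: 111, 110, 001, 011, 001
Majority votes: 11010

11010


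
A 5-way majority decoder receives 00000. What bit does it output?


Ones: 0 out of 5
Threshold: 3

0 (0/5 voted 1)


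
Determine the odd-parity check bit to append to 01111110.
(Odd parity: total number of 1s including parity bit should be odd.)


Number of 1s in data: 6
Parity bit: 1

1


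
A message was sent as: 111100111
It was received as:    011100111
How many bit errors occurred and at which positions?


XOR: 100000000

1 error(s) at position(s): 0


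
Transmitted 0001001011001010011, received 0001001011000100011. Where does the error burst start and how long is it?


XOR: 0000000000001110000

Burst at position 12, length 3


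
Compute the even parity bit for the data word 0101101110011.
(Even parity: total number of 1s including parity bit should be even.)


Number of 1s in data: 8
Parity bit: 0

0


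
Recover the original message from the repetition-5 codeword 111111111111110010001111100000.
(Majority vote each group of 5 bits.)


Groups: 11111, 11111, 11110, 01000, 11111, 00000
Majority votes: 111010

111010


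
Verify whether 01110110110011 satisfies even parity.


Number of 1s: 9

No, parity error (9 ones)


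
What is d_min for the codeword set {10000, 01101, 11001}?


Comparing all pairs, minimum distance: 2
Can detect 1 errors, correct 0 errors

2


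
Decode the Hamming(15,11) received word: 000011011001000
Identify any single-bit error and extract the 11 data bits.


Syndrome = 14: error at position 14

Data: 01101001010 (corrected bit 14)


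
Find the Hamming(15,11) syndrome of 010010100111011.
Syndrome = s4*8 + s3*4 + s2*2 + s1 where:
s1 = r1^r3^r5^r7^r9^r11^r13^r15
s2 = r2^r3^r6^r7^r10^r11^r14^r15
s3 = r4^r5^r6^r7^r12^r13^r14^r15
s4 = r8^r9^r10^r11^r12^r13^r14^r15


s1=0, s2=0, s3=1, s4=1

Syndrome = 12 (error at position 12)


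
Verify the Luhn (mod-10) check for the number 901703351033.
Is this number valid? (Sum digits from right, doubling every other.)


Luhn sum = 43
43 mod 10 = 3

Invalid (Luhn sum mod 10 = 3)


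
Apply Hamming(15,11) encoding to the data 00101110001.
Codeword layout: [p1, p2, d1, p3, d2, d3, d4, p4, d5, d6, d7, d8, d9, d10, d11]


Parity bits: p1=1, p2=0, p3=0, p4=0

100001001110001


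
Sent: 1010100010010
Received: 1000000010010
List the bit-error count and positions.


XOR: 0010100000000

2 error(s) at position(s): 2, 4


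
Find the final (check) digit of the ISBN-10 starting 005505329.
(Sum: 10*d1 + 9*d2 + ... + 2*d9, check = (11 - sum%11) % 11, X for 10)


Weighted sum: 136
136 mod 11 = 4

Check digit: 7


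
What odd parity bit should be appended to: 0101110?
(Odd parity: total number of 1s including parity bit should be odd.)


Number of 1s in data: 4
Parity bit: 1

1


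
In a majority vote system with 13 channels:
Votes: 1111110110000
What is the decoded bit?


Ones: 8 out of 13
Threshold: 7

1 (8/13 voted 1)


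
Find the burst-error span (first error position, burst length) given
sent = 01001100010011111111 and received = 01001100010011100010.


XOR: 00000000000000011101

Burst at position 15, length 5


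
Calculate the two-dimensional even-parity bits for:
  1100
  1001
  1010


Row parities: 000
Column parities: 1111

Row P: 000, Col P: 1111, Corner: 0


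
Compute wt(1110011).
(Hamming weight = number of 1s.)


Counting 1s in 1110011

5


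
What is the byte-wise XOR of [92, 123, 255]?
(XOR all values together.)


XOR chain: 92 ^ 123 ^ 255 = 216

216


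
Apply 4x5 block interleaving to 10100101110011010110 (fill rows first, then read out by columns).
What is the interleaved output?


Matrix:
  10100
  10111
  00110
  10110
Read columns: 11010000111101110100

11010000111101110100


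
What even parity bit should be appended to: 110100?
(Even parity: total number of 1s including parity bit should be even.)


Number of 1s in data: 3
Parity bit: 1

1


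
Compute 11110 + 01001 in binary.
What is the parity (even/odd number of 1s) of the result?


11110 = 30
01001 = 9
Sum = 39 = 100111
1s count = 4

even parity (4 ones in 100111)


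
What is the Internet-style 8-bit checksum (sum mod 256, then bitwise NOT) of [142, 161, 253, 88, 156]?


Sum = 800 mod 256 = 32
Complement = 223

223


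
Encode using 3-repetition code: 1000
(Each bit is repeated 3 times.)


Each bit -> 3 copies

111000000000


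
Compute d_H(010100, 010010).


XOR: 000110
Count of 1s: 2

2


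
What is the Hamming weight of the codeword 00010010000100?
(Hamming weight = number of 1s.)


Counting 1s in 00010010000100

3


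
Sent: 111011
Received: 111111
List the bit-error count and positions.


XOR: 000100

1 error(s) at position(s): 3


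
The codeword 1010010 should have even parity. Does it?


Number of 1s: 3

No, parity error (3 ones)


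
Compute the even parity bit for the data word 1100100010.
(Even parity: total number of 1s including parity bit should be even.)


Number of 1s in data: 4
Parity bit: 0

0


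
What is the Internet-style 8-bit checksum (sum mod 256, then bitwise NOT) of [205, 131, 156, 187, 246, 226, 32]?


Sum = 1183 mod 256 = 159
Complement = 96

96


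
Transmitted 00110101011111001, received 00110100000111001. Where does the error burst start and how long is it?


XOR: 00000001011000000

Burst at position 7, length 4


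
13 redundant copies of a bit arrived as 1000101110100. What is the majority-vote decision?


Ones: 6 out of 13
Threshold: 7

0 (6/13 voted 1)


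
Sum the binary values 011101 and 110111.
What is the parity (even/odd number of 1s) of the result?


011101 = 29
110111 = 55
Sum = 84 = 1010100
1s count = 3

odd parity (3 ones in 1010100)


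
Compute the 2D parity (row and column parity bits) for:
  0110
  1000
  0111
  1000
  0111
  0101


Row parities: 011110
Column parities: 0011

Row P: 011110, Col P: 0011, Corner: 0


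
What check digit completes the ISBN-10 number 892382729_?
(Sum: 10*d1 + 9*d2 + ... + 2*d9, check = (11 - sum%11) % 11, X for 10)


Weighted sum: 308
308 mod 11 = 0

Check digit: 0


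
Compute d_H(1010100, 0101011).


XOR: 1111111
Count of 1s: 7

7


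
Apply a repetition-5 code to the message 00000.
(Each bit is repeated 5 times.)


Each bit -> 5 copies

0000000000000000000000000


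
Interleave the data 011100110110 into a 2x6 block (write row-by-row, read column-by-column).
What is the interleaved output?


Matrix:
  011100
  110110
Read columns: 011110110100

011110110100


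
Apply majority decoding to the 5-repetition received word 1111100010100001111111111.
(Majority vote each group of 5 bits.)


Groups: 11111, 00010, 10000, 11111, 11111
Majority votes: 10011

10011


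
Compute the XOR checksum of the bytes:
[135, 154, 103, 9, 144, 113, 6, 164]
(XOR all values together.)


XOR chain: 135 ^ 154 ^ 103 ^ 9 ^ 144 ^ 113 ^ 6 ^ 164 = 48

48


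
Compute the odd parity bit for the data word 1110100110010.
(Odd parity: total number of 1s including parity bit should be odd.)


Number of 1s in data: 7
Parity bit: 0

0


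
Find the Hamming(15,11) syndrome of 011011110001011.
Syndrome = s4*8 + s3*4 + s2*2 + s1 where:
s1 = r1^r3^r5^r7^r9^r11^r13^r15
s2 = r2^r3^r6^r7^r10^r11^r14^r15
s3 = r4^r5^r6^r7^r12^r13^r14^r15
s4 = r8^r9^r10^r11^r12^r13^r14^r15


s1=0, s2=0, s3=0, s4=0

Syndrome = 0 (no error)


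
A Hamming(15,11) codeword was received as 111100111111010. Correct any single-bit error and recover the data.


Syndrome = 1: error at position 1

Data: 10011111010 (corrected bit 1)


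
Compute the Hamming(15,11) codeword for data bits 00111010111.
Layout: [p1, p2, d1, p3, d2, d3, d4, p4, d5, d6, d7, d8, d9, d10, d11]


Parity bits: p1=1, p2=1, p3=1, p4=1

110101111010111


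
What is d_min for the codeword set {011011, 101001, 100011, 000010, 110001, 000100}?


Comparing all pairs, minimum distance: 2
Can detect 1 errors, correct 0 errors

2


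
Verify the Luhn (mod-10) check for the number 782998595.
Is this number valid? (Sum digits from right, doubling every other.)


Luhn sum = 60
60 mod 10 = 0

Valid (Luhn sum mod 10 = 0)


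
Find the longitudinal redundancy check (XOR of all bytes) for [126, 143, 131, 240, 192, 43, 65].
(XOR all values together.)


XOR chain: 126 ^ 143 ^ 131 ^ 240 ^ 192 ^ 43 ^ 65 = 40

40


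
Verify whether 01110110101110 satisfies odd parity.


Number of 1s: 9

Yes, parity is correct (9 ones)


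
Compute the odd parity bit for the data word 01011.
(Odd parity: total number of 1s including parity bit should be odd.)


Number of 1s in data: 3
Parity bit: 0

0


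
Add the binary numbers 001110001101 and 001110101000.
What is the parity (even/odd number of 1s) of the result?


001110001101 = 909
001110101000 = 936
Sum = 1845 = 11100110101
1s count = 7

odd parity (7 ones in 11100110101)


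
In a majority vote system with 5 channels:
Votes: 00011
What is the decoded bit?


Ones: 2 out of 5
Threshold: 3

0 (2/5 voted 1)


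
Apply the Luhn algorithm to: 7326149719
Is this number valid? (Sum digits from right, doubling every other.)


Luhn sum = 51
51 mod 10 = 1

Invalid (Luhn sum mod 10 = 1)


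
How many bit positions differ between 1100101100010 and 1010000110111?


XOR: 0110101010101
Count of 1s: 7

7


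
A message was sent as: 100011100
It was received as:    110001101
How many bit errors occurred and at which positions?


XOR: 010010001

3 error(s) at position(s): 1, 4, 8


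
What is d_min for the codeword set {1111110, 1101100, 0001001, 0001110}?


Comparing all pairs, minimum distance: 2
Can detect 1 errors, correct 0 errors

2


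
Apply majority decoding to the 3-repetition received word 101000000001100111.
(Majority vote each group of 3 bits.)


Groups: 101, 000, 000, 001, 100, 111
Majority votes: 100001

100001


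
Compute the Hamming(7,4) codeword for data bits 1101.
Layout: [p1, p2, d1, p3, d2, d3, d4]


Parity bits: p1=1, p2=0, p3=0

1010101


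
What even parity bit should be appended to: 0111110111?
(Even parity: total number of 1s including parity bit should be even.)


Number of 1s in data: 8
Parity bit: 0

0


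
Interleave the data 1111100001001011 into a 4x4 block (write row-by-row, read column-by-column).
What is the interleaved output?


Matrix:
  1111
  1000
  0100
  1011
Read columns: 1101101010011001

1101101010011001


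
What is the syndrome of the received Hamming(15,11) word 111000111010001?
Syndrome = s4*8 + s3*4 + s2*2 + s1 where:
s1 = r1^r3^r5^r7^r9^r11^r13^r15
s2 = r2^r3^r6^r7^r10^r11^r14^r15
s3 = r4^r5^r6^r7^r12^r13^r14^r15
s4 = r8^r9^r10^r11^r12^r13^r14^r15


s1=0, s2=1, s3=0, s4=0

Syndrome = 2 (error at position 2)


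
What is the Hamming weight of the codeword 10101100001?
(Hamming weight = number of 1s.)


Counting 1s in 10101100001

5


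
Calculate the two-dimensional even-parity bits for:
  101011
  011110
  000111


Row parities: 001
Column parities: 110010

Row P: 001, Col P: 110010, Corner: 1


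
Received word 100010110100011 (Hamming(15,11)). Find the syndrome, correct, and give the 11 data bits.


Syndrome = 0: no error detected

Data: 01010100011 (no errors)


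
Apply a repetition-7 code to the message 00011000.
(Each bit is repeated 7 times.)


Each bit -> 7 copies

00000000000000000000011111111111111000000000000000000000


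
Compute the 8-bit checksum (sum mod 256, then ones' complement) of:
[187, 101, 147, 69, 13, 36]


Sum = 553 mod 256 = 41
Complement = 214

214


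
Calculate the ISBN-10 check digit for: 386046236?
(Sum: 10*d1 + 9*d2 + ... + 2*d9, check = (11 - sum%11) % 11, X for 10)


Weighted sum: 233
233 mod 11 = 2

Check digit: 9


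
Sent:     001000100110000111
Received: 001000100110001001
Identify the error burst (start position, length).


XOR: 000000000000001110

Burst at position 14, length 3


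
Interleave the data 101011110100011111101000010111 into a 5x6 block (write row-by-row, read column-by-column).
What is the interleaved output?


Matrix:
  101011
  110100
  011111
  101000
  010111
Read columns: 110100110110110011011010110101

110100110110110011011010110101


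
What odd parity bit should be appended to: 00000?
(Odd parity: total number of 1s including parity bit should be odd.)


Number of 1s in data: 0
Parity bit: 1

1


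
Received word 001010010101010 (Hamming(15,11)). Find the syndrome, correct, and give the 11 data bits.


Syndrome = 6: error at position 6

Data: 11100101010 (corrected bit 6)


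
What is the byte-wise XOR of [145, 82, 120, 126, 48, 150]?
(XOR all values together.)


XOR chain: 145 ^ 82 ^ 120 ^ 126 ^ 48 ^ 150 = 99

99


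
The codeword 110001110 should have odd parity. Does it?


Number of 1s: 5

Yes, parity is correct (5 ones)


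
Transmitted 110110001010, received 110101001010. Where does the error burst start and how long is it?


XOR: 000011000000

Burst at position 4, length 2


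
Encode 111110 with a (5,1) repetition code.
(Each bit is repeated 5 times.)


Each bit -> 5 copies

111111111111111111111111100000


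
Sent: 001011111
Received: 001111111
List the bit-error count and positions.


XOR: 000100000

1 error(s) at position(s): 3


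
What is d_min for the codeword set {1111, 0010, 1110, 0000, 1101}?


Comparing all pairs, minimum distance: 1
Can detect 0 errors, correct 0 errors

1


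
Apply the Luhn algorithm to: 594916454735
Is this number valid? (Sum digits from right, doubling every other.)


Luhn sum = 74
74 mod 10 = 4

Invalid (Luhn sum mod 10 = 4)


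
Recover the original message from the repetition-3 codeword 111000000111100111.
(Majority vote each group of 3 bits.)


Groups: 111, 000, 000, 111, 100, 111
Majority votes: 100101

100101


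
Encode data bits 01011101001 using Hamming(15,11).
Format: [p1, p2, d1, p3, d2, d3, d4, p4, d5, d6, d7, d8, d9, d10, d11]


Parity bits: p1=0, p2=1, p3=0, p4=0

010010101101001


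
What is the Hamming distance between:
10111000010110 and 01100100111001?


XOR: 11011100101111
Count of 1s: 10

10


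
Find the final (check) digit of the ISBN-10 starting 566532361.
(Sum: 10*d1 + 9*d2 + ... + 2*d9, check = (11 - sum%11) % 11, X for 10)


Weighted sum: 247
247 mod 11 = 5

Check digit: 6


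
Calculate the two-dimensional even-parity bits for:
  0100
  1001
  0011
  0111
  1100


Row parities: 10010
Column parities: 0101

Row P: 10010, Col P: 0101, Corner: 0


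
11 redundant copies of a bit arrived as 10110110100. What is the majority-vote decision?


Ones: 6 out of 11
Threshold: 6

1 (6/11 voted 1)


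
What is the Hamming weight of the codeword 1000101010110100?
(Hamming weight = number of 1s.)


Counting 1s in 1000101010110100

7


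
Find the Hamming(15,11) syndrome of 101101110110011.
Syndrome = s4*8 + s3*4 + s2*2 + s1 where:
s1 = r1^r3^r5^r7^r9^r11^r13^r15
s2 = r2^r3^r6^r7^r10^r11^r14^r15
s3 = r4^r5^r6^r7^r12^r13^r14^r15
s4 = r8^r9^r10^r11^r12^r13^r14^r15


s1=1, s2=1, s3=1, s4=1

Syndrome = 15 (error at position 15)


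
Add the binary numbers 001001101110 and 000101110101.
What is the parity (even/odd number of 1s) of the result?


001001101110 = 622
000101110101 = 373
Sum = 995 = 1111100011
1s count = 7

odd parity (7 ones in 1111100011)


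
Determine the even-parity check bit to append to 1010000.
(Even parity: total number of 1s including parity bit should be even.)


Number of 1s in data: 2
Parity bit: 0

0


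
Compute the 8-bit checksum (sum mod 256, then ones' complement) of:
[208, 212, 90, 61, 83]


Sum = 654 mod 256 = 142
Complement = 113

113


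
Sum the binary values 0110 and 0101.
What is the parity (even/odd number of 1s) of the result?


0110 = 6
0101 = 5
Sum = 11 = 1011
1s count = 3

odd parity (3 ones in 1011)


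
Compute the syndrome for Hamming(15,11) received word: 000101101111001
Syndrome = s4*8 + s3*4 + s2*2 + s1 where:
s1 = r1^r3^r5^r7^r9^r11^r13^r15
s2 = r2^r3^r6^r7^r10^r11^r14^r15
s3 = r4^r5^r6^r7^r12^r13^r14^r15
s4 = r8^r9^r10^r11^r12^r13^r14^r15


s1=0, s2=1, s3=1, s4=1

Syndrome = 14 (error at position 14)


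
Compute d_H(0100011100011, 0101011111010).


XOR: 0001000011001
Count of 1s: 4

4


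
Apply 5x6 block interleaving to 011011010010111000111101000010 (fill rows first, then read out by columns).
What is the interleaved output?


Matrix:
  011011
  010010
  111000
  111101
  000010
Read columns: 001101111010110000101100110010

001101111010110000101100110010


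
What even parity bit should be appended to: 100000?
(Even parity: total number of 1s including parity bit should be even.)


Number of 1s in data: 1
Parity bit: 1

1


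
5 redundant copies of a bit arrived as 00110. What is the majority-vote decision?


Ones: 2 out of 5
Threshold: 3

0 (2/5 voted 1)


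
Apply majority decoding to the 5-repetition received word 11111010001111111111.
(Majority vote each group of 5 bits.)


Groups: 11111, 01000, 11111, 11111
Majority votes: 1011

1011


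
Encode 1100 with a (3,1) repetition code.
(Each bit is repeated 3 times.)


Each bit -> 3 copies

111111000000


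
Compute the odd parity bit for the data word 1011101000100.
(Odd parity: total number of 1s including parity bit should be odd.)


Number of 1s in data: 6
Parity bit: 1

1


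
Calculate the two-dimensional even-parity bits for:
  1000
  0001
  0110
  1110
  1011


Row parities: 11011
Column parities: 1010

Row P: 11011, Col P: 1010, Corner: 0


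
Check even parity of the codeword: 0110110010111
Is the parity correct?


Number of 1s: 8

Yes, parity is correct (8 ones)


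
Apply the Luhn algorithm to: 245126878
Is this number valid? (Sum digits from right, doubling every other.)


Luhn sum = 43
43 mod 10 = 3

Invalid (Luhn sum mod 10 = 3)


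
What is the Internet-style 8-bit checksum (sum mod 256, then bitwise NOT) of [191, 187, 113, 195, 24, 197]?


Sum = 907 mod 256 = 139
Complement = 116

116


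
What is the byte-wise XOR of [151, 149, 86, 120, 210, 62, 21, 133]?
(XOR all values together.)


XOR chain: 151 ^ 149 ^ 86 ^ 120 ^ 210 ^ 62 ^ 21 ^ 133 = 80

80


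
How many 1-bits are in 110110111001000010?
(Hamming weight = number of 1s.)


Counting 1s in 110110111001000010

9


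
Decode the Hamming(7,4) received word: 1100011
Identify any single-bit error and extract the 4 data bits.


Syndrome = 2: error at position 2

Data: 0011 (corrected bit 2)


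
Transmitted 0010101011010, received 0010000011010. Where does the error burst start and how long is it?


XOR: 0000101000000

Burst at position 4, length 3


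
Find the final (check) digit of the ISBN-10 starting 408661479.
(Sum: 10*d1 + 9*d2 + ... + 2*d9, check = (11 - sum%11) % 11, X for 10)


Weighted sum: 242
242 mod 11 = 0

Check digit: 0


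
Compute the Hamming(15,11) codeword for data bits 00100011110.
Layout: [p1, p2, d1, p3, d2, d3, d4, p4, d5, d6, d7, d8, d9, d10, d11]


Parity bits: p1=0, p2=1, p3=0, p4=0

010001000011110


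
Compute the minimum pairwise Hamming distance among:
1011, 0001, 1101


Comparing all pairs, minimum distance: 2
Can detect 1 errors, correct 0 errors

2


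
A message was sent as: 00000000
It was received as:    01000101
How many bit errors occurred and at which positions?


XOR: 01000101

3 error(s) at position(s): 1, 5, 7


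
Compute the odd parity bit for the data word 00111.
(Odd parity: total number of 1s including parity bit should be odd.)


Number of 1s in data: 3
Parity bit: 0

0


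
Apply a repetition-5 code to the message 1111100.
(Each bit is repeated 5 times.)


Each bit -> 5 copies

11111111111111111111111110000000000


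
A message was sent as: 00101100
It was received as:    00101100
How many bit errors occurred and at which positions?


XOR: 00000000

0 errors (received matches sent)


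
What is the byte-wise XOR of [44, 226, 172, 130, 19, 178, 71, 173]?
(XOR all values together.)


XOR chain: 44 ^ 226 ^ 172 ^ 130 ^ 19 ^ 178 ^ 71 ^ 173 = 171

171


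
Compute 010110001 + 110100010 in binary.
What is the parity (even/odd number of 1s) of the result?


010110001 = 177
110100010 = 418
Sum = 595 = 1001010011
1s count = 5

odd parity (5 ones in 1001010011)


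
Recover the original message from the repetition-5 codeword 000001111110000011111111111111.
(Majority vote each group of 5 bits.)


Groups: 00000, 11111, 10000, 01111, 11111, 11111
Majority votes: 010111

010111


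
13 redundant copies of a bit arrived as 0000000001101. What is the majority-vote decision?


Ones: 3 out of 13
Threshold: 7

0 (3/13 voted 1)


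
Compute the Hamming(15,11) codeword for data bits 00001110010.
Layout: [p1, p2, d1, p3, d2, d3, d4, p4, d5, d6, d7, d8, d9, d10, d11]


Parity bits: p1=0, p2=1, p3=1, p4=0

010100001110010
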